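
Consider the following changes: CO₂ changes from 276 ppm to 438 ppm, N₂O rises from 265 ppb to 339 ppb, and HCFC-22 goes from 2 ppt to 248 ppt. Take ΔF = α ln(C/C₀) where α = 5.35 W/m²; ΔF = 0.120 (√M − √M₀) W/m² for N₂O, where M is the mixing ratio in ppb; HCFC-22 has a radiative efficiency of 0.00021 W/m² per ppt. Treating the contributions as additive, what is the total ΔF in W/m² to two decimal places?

CO₂: 5.35 × ln(438/276) = 5.35 × ln(1.58696) = 5.35 × 0.46182 = 2.4707 W/m².
N₂O: 0.120 × (√339 − √265) = 0.120 × (18.4120 − 16.2788) = 0.120 × 2.1332 = 0.2560 W/m².
HCFC-22: ΔF = 0.00021 × (248 − 2) = 0.00021 × 246 = 0.0517 W/m².
Total ΔF = 2.4707 + 0.2560 + 0.0517 = 2.7784 W/m².

ΔF = 2.78 W/m²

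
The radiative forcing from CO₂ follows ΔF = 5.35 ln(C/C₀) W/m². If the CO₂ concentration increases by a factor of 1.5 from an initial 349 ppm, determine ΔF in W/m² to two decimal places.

ΔF = 2.17 W/m²

Because the forcing depends only on the ratio C/C₀, the initial concentration does not enter.
ΔF = 5.35 × ln(1.5) = 5.35 × 0.40547 = 2.1693 W/m².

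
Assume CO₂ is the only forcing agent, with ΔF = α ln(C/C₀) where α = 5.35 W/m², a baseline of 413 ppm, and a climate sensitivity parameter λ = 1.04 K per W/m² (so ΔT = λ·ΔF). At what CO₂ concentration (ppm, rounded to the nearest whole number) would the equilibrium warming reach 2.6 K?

Required forcing: ΔF = ΔT/λ = 2.6/1.04 = 2.5000 W/m².
Then ln(C/413) = ΔF/5.35 = 2.5000/5.35 = 0.46729.
So C = 413 × e^0.46729 = 413 × 1.59566 = 659.01 ppm.

C ≈ 659 ppm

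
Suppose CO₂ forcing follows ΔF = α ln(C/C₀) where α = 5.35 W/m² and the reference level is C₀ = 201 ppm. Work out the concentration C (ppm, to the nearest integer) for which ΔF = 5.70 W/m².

C ≈ 583 ppm

Set 5.35 ln(C/201) = 5.70, so ln(C/201) = 5.70/5.35 = 1.06542.
Then C/201 = e^1.06542 = 2.90206, giving C = 201 × 2.90206 = 583.31 ppm.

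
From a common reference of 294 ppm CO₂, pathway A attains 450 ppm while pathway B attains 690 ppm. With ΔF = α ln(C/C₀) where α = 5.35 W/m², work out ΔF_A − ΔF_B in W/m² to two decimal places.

ΔF_A − ΔF_B = -2.29 W/m²

ΔF_A = 5.35 ln(450/294) = 5.35 × 0.42567 = 2.2773 W/m².
ΔF_B = 5.35 ln(690/294) = 5.35 × 0.85311 = 4.5641 W/m².
Difference: 2.2773 − 4.5641 = -2.2868 W/m².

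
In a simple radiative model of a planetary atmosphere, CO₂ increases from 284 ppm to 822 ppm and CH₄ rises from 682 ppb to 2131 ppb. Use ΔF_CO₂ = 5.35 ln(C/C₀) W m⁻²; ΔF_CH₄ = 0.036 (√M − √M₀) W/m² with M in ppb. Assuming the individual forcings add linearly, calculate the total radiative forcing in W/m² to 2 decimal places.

CO₂: 5.35 × ln(822/284) = 5.35 × ln(2.89437) = 5.35 × 1.06277 = 5.6858 W/m².
CH₄: 0.036 × (√2131 − √682) = 0.036 × (46.1628 − 26.1151) = 0.036 × 20.0477 = 0.7217 W/m².
Total ΔF = 5.6858 + 0.7217 = 6.4075 W/m².

ΔF = 6.41 W/m²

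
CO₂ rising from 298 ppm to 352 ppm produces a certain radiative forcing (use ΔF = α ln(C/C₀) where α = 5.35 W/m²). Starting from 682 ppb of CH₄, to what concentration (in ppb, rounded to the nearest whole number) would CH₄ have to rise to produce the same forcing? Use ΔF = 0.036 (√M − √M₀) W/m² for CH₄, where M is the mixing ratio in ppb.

M ≈ 2587 ppb

CO₂ forcing: 5.35 × ln(352/298) = 5.35 × 0.166538 = 0.89098 W/m².
Set 0.036(√M − √682) = 0.89098: √M = 0.89098/0.036 + √682 = 24.7494 + 26.1151 = 50.8645.
M = (50.8645)² = 2587.20 ppb.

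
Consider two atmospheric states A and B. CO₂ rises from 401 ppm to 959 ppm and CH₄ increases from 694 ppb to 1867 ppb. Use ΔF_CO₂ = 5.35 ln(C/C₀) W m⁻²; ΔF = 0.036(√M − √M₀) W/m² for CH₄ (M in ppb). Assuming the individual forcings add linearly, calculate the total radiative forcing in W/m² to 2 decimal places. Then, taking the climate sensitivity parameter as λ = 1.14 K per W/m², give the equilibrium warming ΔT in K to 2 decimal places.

ΔF = 5.27 W/m²; ΔT = 6.01 K

CO₂: 5.35 × ln(959/401) = 5.35 × ln(2.39152) = 5.35 × 0.87193 = 4.6648 W/m².
CH₄: 0.036 × (√1867 − √694) = 0.036 × (43.2088 − 26.3439) = 0.036 × 16.8649 = 0.6071 W/m².
Total ΔF = 4.6648 + 0.6071 = 5.2719 W/m².
ΔT = λ ΔF = 1.14 × 5.27 = 6.0078 K.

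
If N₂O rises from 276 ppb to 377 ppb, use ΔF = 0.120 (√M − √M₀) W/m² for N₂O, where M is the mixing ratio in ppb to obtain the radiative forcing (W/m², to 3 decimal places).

ΔF = 0.336 W/m²

N₂O: 0.120 × (√377 − √276) = 0.120 × (19.4165 − 16.6132) = 0.120 × 2.8033 = 0.3364 W/m².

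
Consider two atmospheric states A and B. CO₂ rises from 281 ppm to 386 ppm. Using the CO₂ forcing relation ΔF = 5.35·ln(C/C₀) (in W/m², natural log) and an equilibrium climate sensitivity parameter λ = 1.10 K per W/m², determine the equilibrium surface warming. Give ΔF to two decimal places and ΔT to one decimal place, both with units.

ΔF = 1.70 W/m²; ΔT = 1.9 K

CO₂: 5.35 × ln(386/281) = 5.35 × ln(1.37367) = 5.35 × 0.31749 = 1.6986 W/m².
ΔT = λ ΔF = 1.10 × 1.70 = 1.8700 K.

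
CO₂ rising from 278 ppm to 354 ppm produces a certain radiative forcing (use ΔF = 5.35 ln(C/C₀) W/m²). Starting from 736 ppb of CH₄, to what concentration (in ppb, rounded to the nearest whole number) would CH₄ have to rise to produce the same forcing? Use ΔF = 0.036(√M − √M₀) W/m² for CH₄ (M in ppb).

CO₂ forcing: 5.35 × ln(354/278) = 5.35 × 0.241676 = 1.29297 W/m².
Set 0.036(√M − √736) = 1.29297: √M = 1.29297/0.036 + √736 = 35.9158 + 27.1293 = 63.0451.
M = (63.0451)² = 3974.68 ppb.

M ≈ 3975 ppb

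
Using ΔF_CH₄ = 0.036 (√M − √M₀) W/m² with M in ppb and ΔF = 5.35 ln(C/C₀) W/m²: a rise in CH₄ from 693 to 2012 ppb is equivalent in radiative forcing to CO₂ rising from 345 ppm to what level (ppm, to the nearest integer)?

C ≈ 391 ppm

CH₄ forcing: 0.036 × (√2012 − √693) = 0.036 × (44.8553 − 26.3249) = 0.036 × 18.5304 = 0.66709 W/m².
Set 5.35 ln(C/345) = 0.66709: ln(C/345) = 0.66709/5.35 = 0.12469, so C = 345 × e^0.12469 = 345 × 1.13280 = 390.82 ppm.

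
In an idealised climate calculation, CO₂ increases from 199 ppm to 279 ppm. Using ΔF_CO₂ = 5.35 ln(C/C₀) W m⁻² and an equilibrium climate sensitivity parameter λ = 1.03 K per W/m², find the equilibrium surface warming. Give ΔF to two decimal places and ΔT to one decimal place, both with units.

CO₂: 5.35 × ln(279/199) = 5.35 × ln(1.40201) = 5.35 × 0.33791 = 1.8078 W/m².
ΔT = λ ΔF = 1.03 × 1.81 = 1.8643 K.

ΔF = 1.81 W/m²; ΔT = 1.9 K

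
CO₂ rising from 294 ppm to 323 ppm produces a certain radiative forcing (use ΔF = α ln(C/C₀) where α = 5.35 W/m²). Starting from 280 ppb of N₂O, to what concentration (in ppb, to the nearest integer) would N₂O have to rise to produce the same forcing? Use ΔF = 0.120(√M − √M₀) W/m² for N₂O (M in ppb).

M ≈ 438 ppb

CO₂ forcing: 5.35 × ln(323/294) = 5.35 × 0.094073 = 0.50329 W/m².
Set 0.120(√M − √280) = 0.50329: √M = 0.50329/0.120 + √280 = 4.1941 + 16.7332 = 20.9273.
M = (20.9273)² = 437.95 ppb.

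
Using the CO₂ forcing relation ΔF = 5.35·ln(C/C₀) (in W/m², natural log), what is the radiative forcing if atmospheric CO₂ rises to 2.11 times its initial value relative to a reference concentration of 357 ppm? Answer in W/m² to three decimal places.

Because the forcing depends only on the ratio C/C₀, the initial concentration does not enter.
ΔF = 5.35 × ln(2.11) = 5.35 × 0.74669 = 3.9948 W/m².

ΔF = 3.995 W/m²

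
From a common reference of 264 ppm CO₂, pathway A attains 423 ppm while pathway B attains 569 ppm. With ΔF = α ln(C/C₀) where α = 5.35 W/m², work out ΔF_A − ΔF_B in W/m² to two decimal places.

ΔF_A = 5.35 ln(423/264) = 5.35 × 0.47142 = 2.5221 W/m².
ΔF_B = 5.35 ln(569/264) = 5.35 × 0.76793 = 4.1084 W/m².
Difference: 2.5221 − 4.1084 = -1.5863 W/m².

ΔF_A − ΔF_B = -1.59 W/m²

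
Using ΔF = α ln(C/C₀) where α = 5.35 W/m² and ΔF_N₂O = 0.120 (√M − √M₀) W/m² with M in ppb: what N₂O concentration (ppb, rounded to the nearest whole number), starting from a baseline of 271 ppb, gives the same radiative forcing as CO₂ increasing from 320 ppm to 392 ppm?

M ≈ 651 ppb

CO₂ forcing: 5.35 × ln(392/320) = 5.35 × 0.202941 = 1.08573 W/m².
Set 0.120(√M − √271) = 1.08573: √M = 1.08573/0.120 + √271 = 9.0478 + 16.4621 = 25.5099.
M = (25.5099)² = 650.75 ppb.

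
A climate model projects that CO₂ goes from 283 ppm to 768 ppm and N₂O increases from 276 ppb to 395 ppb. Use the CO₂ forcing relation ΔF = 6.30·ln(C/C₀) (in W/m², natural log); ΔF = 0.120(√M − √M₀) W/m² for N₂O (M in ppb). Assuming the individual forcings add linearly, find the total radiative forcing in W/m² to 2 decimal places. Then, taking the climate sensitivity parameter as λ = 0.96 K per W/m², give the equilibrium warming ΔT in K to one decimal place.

CO₂: 6.30 × ln(768/283) = 6.30 × ln(2.71378) = 6.30 × 0.99834 = 6.2895 W/m².
N₂O: 0.120 × (√395 − √276) = 0.120 × (19.8746 − 16.6132) = 0.120 × 3.2614 = 0.3914 W/m².
Total ΔF = 6.2895 + 0.3914 = 6.6809 W/m².
ΔT = λ ΔF = 0.96 × 6.68 = 6.4128 K.

ΔF = 6.68 W/m²; ΔT = 6.4 K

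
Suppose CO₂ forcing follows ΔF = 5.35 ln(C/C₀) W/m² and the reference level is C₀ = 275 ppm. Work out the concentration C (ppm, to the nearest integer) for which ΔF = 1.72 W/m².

Set 5.35 ln(C/275) = 1.72, so ln(C/275) = 1.72/5.35 = 0.32150.
Then C/275 = e^0.32150 = 1.37920, giving C = 275 × 1.37920 = 379.28 ppm.

C ≈ 379 ppm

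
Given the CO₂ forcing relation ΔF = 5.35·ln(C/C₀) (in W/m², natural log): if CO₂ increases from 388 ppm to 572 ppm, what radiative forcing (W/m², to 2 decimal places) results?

CO₂ absorption bands are partially saturated, so forcing scales with the logarithm of the concentration ratio.
CO₂: 5.35 × ln(572/388) = 5.35 × ln(1.47423) = 5.35 × 0.38814 = 2.0765 W/m².

ΔF = 2.08 W/m²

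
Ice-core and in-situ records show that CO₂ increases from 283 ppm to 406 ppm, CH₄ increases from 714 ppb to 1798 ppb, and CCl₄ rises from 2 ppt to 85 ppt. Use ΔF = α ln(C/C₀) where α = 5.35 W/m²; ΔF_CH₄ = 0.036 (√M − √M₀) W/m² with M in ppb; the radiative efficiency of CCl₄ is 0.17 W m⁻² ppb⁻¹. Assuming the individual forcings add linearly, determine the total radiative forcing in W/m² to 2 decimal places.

CO₂: 5.35 × ln(406/283) = 5.35 × ln(1.43463) = 5.35 × 0.36091 = 1.9309 W/m².
CH₄: 0.036 × (√1798 − √714) = 0.036 × (42.4028 − 26.7208) = 0.036 × 15.6820 = 0.5646 W/m².
CCl₄: Δ = 85 − 2 = 83 ppt = 0.083 ppb; ΔF = 0.17 × 0.083 = 0.0141 W/m².
Total ΔF = 1.9309 + 0.5646 + 0.0141 = 2.5096 W/m².

ΔF = 2.51 W/m²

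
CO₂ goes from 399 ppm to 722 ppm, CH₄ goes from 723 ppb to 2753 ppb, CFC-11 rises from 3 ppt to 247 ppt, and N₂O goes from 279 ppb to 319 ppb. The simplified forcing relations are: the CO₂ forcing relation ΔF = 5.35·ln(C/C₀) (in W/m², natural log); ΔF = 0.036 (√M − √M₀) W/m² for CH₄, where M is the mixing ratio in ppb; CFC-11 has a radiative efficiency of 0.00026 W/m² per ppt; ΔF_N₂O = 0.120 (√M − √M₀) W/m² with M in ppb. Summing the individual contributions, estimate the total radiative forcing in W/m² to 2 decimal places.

ΔF = 4.30 W/m²

CO₂: 5.35 × ln(722/399) = 5.35 × ln(1.80952) = 5.35 × 0.59306 = 3.1729 W/m².
CH₄: 0.036 × (√2753 − √723) = 0.036 × (52.4690 − 26.8887) = 0.036 × 25.5803 = 0.9209 W/m².
CFC-11: ΔF = 0.00026 × (247 − 3) = 0.00026 × 244 = 0.0634 W/m².
N₂O: 0.120 × (√319 − √279) = 0.120 × (17.8606 − 16.7033) = 0.120 × 1.1573 = 0.1389 W/m².
Total ΔF = 3.1729 + 0.9209 + 0.0634 + 0.1389 = 4.2961 W/m².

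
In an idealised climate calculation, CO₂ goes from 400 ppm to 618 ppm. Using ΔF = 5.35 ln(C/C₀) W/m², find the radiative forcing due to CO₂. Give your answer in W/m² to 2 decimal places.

ΔF = 2.33 W/m²

CO₂: 5.35 × ln(618/400) = 5.35 × ln(1.54500) = 5.35 × 0.43502 = 2.3274 W/m².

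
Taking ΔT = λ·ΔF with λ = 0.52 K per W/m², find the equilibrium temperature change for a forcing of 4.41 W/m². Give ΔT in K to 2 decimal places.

ΔT = λ ΔF = 0.52 × 4.41 = 2.2932 K.

ΔT = 2.29 K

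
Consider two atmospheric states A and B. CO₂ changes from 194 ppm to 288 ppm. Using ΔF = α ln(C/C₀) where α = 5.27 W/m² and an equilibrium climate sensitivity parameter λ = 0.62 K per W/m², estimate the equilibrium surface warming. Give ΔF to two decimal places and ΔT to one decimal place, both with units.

ΔF = 2.08 W/m²; ΔT = 1.3 K

CO₂: 5.27 × ln(288/194) = 5.27 × ln(1.48454) = 5.27 × 0.39510 = 2.0822 W/m².
ΔT = λ ΔF = 0.62 × 2.08 = 1.2896 K.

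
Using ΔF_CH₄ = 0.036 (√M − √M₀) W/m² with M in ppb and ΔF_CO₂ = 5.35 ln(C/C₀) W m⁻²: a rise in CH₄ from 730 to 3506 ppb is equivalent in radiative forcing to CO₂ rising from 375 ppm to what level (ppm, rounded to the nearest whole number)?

C ≈ 466 ppm

CH₄ forcing: 0.036 × (√3506 − √730) = 0.036 × (59.2115 − 27.0185) = 0.036 × 32.1930 = 1.15895 W/m².
Set 5.35 ln(C/375) = 1.15895: ln(C/375) = 1.15895/5.35 = 0.21663, so C = 375 × e^0.21663 = 375 × 1.24188 = 465.71 ppm.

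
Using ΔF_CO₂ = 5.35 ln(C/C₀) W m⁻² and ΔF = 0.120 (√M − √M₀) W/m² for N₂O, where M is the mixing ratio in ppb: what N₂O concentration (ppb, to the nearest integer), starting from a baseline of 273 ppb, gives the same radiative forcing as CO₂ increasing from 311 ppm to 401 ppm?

CO₂ forcing: 5.35 × ln(401/311) = 5.35 × 0.254169 = 1.35980 W/m².
Set 0.120(√M − √273) = 1.35980: √M = 1.35980/0.120 + √273 = 11.3317 + 16.5227 = 27.8544.
M = (27.8544)² = 775.87 ppb.

M ≈ 776 ppb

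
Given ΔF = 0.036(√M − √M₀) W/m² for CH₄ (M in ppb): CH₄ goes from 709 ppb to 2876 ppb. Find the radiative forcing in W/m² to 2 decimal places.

ΔF = 0.97 W/m²

CH₄: 0.036 × (√2876 − √709) = 0.036 × (53.6284 − 26.6271) = 0.036 × 27.0013 = 0.9720 W/m².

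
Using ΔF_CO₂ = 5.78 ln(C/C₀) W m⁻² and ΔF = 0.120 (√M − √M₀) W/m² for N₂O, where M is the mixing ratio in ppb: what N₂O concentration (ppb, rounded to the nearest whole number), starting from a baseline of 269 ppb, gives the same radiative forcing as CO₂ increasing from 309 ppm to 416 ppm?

CO₂ forcing: 5.78 × ln(416/309) = 5.78 × 0.297344 = 1.71865 W/m².
Set 0.120(√M − √269) = 1.71865: √M = 1.71865/0.120 + √269 = 14.3221 + 16.4012 = 30.7233.
M = (30.7233)² = 943.92 ppb.

M ≈ 944 ppb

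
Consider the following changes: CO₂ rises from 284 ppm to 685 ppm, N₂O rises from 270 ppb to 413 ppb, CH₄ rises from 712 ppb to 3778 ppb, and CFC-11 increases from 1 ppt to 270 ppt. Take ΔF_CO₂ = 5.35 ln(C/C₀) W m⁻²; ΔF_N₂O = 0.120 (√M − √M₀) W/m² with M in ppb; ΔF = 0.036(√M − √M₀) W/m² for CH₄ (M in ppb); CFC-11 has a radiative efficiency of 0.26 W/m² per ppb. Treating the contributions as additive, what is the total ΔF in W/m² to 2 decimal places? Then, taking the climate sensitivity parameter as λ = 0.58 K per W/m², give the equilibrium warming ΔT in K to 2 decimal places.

CO₂: 5.35 × ln(685/284) = 5.35 × ln(2.41197) = 5.35 × 0.88044 = 4.7104 W/m².
N₂O: 0.120 × (√413 − √270) = 0.120 × (20.3224 − 16.4317) = 0.120 × 3.8907 = 0.4669 W/m².
CH₄: 0.036 × (√3778 − √712) = 0.036 × (61.4654 − 26.6833) = 0.036 × 34.7821 = 1.2522 W/m².
CFC-11: Δ = 270 − 1 = 269 ppt = 0.269 ppb; ΔF = 0.26 × 0.269 = 0.0699 W/m².
Total ΔF = 4.7104 + 0.4669 + 1.2522 + 0.0699 = 6.4994 W/m².
ΔT = λ ΔF = 0.58 × 6.50 = 3.7700 K.

ΔF = 6.50 W/m²; ΔT = 3.77 K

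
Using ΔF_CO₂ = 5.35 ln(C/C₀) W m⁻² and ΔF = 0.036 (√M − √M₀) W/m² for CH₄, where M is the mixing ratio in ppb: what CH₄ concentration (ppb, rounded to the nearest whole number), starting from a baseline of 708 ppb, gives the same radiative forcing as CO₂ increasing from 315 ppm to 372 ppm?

M ≈ 2634 ppb

CO₂ forcing: 5.35 × ln(372/315) = 5.35 × 0.166321 = 0.88982 W/m².
Set 0.036(√M − √708) = 0.88982: √M = 0.88982/0.036 + √708 = 24.7172 + 26.6083 = 51.3255.
M = (51.3255)² = 2634.31 ppb.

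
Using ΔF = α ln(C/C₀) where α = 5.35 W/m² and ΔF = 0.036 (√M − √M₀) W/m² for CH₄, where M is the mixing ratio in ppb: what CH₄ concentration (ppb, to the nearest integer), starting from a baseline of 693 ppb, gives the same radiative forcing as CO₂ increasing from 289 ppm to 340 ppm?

CO₂ forcing: 5.35 × ln(340/289) = 5.35 × 0.162519 = 0.86948 W/m².
Set 0.036(√M − √693) = 0.86948: √M = 0.86948/0.036 + √693 = 24.1522 + 26.3249 = 50.4771.
M = (50.4771)² = 2547.94 ppb.

M ≈ 2548 ppb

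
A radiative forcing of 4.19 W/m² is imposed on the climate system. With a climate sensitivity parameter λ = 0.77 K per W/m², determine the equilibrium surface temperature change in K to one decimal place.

ΔT = 3.2 K

ΔT = λ ΔF = 0.77 × 4.19 = 3.2263 K.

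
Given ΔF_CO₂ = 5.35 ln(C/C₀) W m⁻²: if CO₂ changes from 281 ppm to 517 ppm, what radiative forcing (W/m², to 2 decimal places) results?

CO₂ absorption bands are partially saturated, so forcing scales with the logarithm of the concentration ratio.
CO₂: 5.35 × ln(517/281) = 5.35 × ln(1.83986) = 5.35 × 0.60969 = 3.2618 W/m².

ΔF = 3.26 W/m²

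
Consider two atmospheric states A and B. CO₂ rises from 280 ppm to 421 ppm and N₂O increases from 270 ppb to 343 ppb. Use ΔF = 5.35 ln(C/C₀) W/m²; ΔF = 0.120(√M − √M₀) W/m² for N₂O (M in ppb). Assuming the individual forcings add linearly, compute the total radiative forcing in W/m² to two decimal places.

ΔF = 2.43 W/m²

CO₂: 5.35 × ln(421/280) = 5.35 × ln(1.50357) = 5.35 × 0.40784 = 2.1819 W/m².
N₂O: 0.120 × (√343 − √270) = 0.120 × (18.5203 − 16.4317) = 0.120 × 2.0886 = 0.2506 W/m².
Total ΔF = 2.1819 + 0.2506 = 2.4325 W/m².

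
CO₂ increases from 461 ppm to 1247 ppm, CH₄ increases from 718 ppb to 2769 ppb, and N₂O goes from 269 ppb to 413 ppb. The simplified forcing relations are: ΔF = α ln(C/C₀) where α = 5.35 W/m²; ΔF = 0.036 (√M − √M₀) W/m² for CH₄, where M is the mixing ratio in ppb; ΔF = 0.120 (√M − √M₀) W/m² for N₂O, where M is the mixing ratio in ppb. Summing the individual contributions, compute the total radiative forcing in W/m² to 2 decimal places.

ΔF = 6.72 W/m²

CO₂: 5.35 × ln(1247/461) = 5.35 × ln(2.70499) = 5.35 × 0.99510 = 5.3238 W/m².
CH₄: 0.036 × (√2769 − √718) = 0.036 × (52.6213 − 26.7955) = 0.036 × 25.8258 = 0.9297 W/m².
N₂O: 0.120 × (√413 − √269) = 0.120 × (20.3224 − 16.4012) = 0.120 × 3.9212 = 0.4705 W/m².
Total ΔF = 5.3238 + 0.9297 + 0.4705 = 6.7240 W/m².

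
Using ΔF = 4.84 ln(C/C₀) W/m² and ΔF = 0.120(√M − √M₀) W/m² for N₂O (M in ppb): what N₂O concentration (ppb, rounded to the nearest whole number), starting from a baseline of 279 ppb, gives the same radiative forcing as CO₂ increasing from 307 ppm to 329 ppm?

M ≈ 380 ppb

CO₂ forcing: 4.84 × ln(329/307) = 4.84 × 0.069210 = 0.33498 W/m².
Set 0.120(√M − √279) = 0.33498: √M = 0.33498/0.120 + √279 = 2.7915 + 16.7033 = 19.4948.
M = (19.4948)² = 380.05 ppb.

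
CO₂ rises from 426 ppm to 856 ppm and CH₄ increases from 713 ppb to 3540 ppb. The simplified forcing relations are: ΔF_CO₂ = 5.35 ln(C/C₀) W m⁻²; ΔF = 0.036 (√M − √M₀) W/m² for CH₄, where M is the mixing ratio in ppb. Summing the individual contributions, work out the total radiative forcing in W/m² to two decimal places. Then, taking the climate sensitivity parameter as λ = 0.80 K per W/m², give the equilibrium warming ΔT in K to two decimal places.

CO₂: 5.35 × ln(856/426) = 5.35 × ln(2.00939) = 5.35 × 0.69783 = 3.7334 W/m².
CH₄: 0.036 × (√3540 − √713) = 0.036 × (59.4979 − 26.7021) = 0.036 × 32.7958 = 1.1806 W/m².
Total ΔF = 3.7334 + 1.1806 = 4.9140 W/m².
ΔT = λ ΔF = 0.80 × 4.91 = 3.9280 K.

ΔF = 4.91 W/m²; ΔT = 3.93 K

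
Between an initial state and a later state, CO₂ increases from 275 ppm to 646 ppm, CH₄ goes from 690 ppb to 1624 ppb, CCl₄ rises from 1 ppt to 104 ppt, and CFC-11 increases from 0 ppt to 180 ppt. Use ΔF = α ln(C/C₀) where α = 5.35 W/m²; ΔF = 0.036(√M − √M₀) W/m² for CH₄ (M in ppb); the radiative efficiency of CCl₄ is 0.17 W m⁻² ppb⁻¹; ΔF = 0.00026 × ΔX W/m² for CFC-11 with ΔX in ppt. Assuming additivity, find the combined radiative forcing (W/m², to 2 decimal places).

ΔF = 5.14 W/m²

CO₂: 5.35 × ln(646/275) = 5.35 × ln(2.34909) = 5.35 × 0.85403 = 4.5691 W/m².
CH₄: 0.036 × (√1624 − √690) = 0.036 × (40.2989 − 26.2679) = 0.036 × 14.0310 = 0.5051 W/m².
CCl₄: Δ = 104 − 1 = 103 ppt = 0.103 ppb; ΔF = 0.17 × 0.103 = 0.0175 W/m².
CFC-11: ΔF = 0.00026 × (180 − 0) = 0.00026 × 180 = 0.0468 W/m².
Total ΔF = 4.5691 + 0.5051 + 0.0175 + 0.0468 = 5.1385 W/m².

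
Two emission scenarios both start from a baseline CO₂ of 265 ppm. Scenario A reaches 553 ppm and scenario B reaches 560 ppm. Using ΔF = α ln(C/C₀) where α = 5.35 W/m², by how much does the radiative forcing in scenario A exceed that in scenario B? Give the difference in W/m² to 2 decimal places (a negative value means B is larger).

ΔF_A = 5.35 ln(553/265) = 5.35 × 0.73563 = 3.9356 W/m².
ΔF_B = 5.35 ln(560/265) = 5.35 × 0.74821 = 4.0029 W/m².
Difference: 3.9356 − 4.0029 = -0.0673 W/m².

ΔF_A − ΔF_B = -0.07 W/m²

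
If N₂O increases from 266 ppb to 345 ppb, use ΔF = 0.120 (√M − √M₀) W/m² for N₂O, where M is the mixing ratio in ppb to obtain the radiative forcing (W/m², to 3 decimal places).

N₂O: 0.120 × (√345 − √266) = 0.120 × (18.5742 − 16.3095) = 0.120 × 2.2647 = 0.2718 W/m².

ΔF = 0.272 W/m²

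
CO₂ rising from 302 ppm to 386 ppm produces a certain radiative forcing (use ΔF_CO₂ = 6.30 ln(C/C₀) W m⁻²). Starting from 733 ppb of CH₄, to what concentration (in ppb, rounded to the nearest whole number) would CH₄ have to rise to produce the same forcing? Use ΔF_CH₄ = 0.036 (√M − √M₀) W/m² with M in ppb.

M ≈ 4903 ppb

CO₂ forcing: 6.30 × ln(386/302) = 6.30 × 0.245410 = 1.54608 W/m².
Set 0.036(√M − √733) = 1.54608: √M = 1.54608/0.036 + √733 = 42.9467 + 27.0740 = 70.0207.
M = (70.0207)² = 4902.90 ppb.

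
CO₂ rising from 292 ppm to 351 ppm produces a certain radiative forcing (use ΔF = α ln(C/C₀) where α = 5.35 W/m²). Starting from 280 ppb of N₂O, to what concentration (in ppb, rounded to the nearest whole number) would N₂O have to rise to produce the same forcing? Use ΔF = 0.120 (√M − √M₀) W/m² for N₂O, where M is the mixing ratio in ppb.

CO₂ forcing: 5.35 × ln(351/292) = 5.35 × 0.184032 = 0.98457 W/m².
Set 0.120(√M − √280) = 0.98457: √M = 0.98457/0.120 + √280 = 8.2048 + 16.7332 = 24.9380.
M = (24.9380)² = 621.90 ppb.

M ≈ 622 ppb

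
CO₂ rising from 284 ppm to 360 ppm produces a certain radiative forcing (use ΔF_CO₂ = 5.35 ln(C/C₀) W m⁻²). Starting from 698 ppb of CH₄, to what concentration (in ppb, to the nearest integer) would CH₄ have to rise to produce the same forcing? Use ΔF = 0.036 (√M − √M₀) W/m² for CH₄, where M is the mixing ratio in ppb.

CO₂ forcing: 5.35 × ln(360/284) = 5.35 × 0.237130 = 1.26865 W/m².
Set 0.036(√M − √698) = 1.26865: √M = 1.26865/0.036 + √698 = 35.2403 + 26.4197 = 61.6600.
M = (61.6600)² = 3801.96 ppb.

M ≈ 3802 ppb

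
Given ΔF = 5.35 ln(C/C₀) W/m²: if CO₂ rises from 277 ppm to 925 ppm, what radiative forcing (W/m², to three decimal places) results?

ΔF = 6.451 W/m²

CO₂ absorption bands are partially saturated, so forcing scales with the logarithm of the concentration ratio.
CO₂: 5.35 × ln(925/277) = 5.35 × ln(3.33935) = 5.35 × 1.20578 = 6.4509 W/m².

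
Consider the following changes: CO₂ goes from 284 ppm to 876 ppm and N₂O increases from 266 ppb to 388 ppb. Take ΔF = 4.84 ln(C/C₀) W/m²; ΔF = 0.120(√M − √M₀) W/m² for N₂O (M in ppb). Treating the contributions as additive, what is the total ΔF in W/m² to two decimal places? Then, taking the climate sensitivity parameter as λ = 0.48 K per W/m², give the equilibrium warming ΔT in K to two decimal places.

CO₂: 4.84 × ln(876/284) = 4.84 × ln(3.08451) = 4.84 × 1.12639 = 5.4517 W/m².
N₂O: 0.120 × (√388 − √266) = 0.120 × (19.6977 − 16.3095) = 0.120 × 3.3882 = 0.4066 W/m².
Total ΔF = 5.4517 + 0.4066 = 5.8583 W/m².
ΔT = λ ΔF = 0.48 × 5.86 = 2.8128 K.

ΔF = 5.86 W/m²; ΔT = 2.81 K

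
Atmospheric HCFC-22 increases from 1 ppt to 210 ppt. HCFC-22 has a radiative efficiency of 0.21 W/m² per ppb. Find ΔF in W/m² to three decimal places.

ΔF = 0.044 W/m²

HCFC-22: Δ = 210 − 1 = 209 ppt = 0.209 ppb; ΔF = 0.21 × 0.209 = 0.0439 W/m².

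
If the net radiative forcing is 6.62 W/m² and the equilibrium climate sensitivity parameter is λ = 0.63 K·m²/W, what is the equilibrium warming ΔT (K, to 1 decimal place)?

ΔT = 4.2 K

ΔT = λ ΔF = 0.63 × 6.62 = 4.1706 K.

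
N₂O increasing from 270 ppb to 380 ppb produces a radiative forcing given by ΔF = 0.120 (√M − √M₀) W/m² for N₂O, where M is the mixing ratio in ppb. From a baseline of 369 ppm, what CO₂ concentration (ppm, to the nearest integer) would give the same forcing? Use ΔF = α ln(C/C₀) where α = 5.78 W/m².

N₂O forcing: 0.120 × (√380 − √270) = 0.120 × (19.4936 − 16.4317) = 0.120 × 3.0619 = 0.36743 W/m².
Set 5.78 ln(C/369) = 0.36743: ln(C/369) = 0.36743/5.78 = 0.06357, so C = 369 × e^0.06357 = 369 × 1.06563 = 393.22 ppm.

C ≈ 393 ppm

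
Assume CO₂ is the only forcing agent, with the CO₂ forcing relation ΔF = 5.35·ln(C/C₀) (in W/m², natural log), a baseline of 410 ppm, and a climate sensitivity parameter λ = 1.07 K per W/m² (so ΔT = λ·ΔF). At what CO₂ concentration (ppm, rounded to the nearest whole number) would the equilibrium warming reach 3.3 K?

C ≈ 730 ppm

Required forcing: ΔF = ΔT/λ = 3.3/1.07 = 3.0841 W/m².
Then ln(C/410) = ΔF/5.35 = 3.0841/5.35 = 0.57647.
So C = 410 × e^0.57647 = 410 × 1.77974 = 729.69 ppm.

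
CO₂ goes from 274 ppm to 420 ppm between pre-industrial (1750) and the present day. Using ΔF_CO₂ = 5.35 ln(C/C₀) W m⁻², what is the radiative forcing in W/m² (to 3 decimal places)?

CO₂: 5.35 × ln(420/274) = 5.35 × ln(1.53285) = 5.35 × 0.42713 = 2.2851 W/m².

ΔF = 2.285 W/m²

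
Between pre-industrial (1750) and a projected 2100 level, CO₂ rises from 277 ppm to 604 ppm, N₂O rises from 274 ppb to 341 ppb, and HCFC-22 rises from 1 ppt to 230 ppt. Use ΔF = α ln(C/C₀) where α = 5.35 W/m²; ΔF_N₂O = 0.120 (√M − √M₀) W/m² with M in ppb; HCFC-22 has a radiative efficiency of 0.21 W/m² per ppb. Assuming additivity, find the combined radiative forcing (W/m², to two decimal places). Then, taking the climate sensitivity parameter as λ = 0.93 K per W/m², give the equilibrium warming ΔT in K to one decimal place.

ΔF = 4.45 W/m²; ΔT = 4.1 K

CO₂: 5.35 × ln(604/277) = 5.35 × ln(2.18051) = 5.35 × 0.77956 = 4.1706 W/m².
N₂O: 0.120 × (√341 − √274) = 0.120 × (18.4662 − 16.5529) = 0.120 × 1.9133 = 0.2296 W/m².
HCFC-22: Δ = 230 − 1 = 229 ppt = 0.229 ppb; ΔF = 0.21 × 0.229 = 0.0481 W/m².
Total ΔF = 4.1706 + 0.2296 + 0.0481 = 4.4483 W/m².
ΔT = λ ΔF = 0.93 × 4.45 = 4.1385 K.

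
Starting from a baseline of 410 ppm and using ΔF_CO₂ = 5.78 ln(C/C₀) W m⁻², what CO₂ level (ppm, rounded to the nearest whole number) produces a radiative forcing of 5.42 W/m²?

C ≈ 1047 ppm

Set 5.78 ln(C/410) = 5.42, so ln(C/410) = 5.42/5.78 = 0.93772.
Then C/410 = e^0.93772 = 2.55415, giving C = 410 × 2.55415 = 1047.20 ppm.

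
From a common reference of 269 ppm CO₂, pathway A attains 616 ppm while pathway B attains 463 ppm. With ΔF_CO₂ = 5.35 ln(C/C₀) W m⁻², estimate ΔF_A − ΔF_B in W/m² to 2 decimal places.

ΔF_A = 5.35 ln(616/269) = 5.35 × 0.82854 = 4.4327 W/m².
ΔF_B = 5.35 ln(463/269) = 5.35 × 0.54302 = 2.9052 W/m².
Difference: 4.4327 − 2.9052 = 1.5275 W/m².

ΔF_A − ΔF_B = 1.53 W/m²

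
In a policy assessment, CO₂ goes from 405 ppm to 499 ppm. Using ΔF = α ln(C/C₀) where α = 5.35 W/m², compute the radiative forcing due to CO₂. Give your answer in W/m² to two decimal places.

ΔF = 1.12 W/m²

CO₂ absorption bands are partially saturated, so forcing scales with the logarithm of the concentration ratio.
CO₂: 5.35 × ln(499/405) = 5.35 × ln(1.23210) = 5.35 × 0.20872 = 1.1167 W/m².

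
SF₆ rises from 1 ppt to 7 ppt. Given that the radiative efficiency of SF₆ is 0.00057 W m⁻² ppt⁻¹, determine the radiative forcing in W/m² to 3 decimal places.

SF₆: ΔF = 0.00057 × (7 − 1) = 0.00057 × 6 = 0.0034 W/m².

ΔF = 0.003 W/m²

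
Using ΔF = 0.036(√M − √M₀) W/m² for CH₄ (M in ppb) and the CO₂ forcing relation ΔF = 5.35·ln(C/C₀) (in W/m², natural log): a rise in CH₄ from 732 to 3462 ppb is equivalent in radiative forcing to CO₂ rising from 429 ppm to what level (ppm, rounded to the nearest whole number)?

CH₄ forcing: 0.036 × (√3462 − √732) = 0.036 × (58.8388 − 27.0555) = 0.036 × 31.7833 = 1.14420 W/m².
Set 5.35 ln(C/429) = 1.14420: ln(C/429) = 1.14420/5.35 = 0.21387, so C = 429 × e^0.21387 = 429 × 1.23846 = 531.30 ppm.

C ≈ 531 ppm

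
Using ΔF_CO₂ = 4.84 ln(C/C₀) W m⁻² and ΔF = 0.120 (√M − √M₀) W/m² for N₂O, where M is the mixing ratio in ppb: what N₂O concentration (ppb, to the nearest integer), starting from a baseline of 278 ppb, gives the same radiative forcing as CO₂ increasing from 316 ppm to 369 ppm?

M ≈ 526 ppb

CO₂ forcing: 4.84 × ln(369/316) = 4.84 × 0.155054 = 0.75046 W/m².
Set 0.120(√M − √278) = 0.75046: √M = 0.75046/0.120 + √278 = 6.2538 + 16.6733 = 22.9271.
M = (22.9271)² = 525.65 ppb.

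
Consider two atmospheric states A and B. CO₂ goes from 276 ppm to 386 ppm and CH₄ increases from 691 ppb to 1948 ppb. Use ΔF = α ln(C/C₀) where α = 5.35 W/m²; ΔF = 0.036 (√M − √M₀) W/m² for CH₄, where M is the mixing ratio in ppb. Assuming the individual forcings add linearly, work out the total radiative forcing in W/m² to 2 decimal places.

CO₂: 5.35 × ln(386/276) = 5.35 × ln(1.39855) = 5.35 × 0.33544 = 1.7946 W/m².
CH₄: 0.036 × (√1948 − √691) = 0.036 × (44.1362 − 26.2869) = 0.036 × 17.8493 = 0.6426 W/m².
Total ΔF = 1.7946 + 0.6426 = 2.4372 W/m².

ΔF = 2.44 W/m²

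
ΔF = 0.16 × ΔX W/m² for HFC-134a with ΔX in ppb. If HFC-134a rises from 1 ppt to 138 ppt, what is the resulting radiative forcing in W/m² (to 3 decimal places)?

ΔF = 0.022 W/m²

HFC-134a: Δ = 138 − 1 = 137 ppt = 0.137 ppb; ΔF = 0.16 × 0.137 = 0.0219 W/m².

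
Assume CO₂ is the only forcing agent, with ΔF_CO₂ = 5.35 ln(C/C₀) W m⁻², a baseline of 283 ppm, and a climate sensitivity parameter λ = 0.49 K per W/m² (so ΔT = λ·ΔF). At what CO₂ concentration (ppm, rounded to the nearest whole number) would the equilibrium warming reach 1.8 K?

Required forcing: ΔF = ΔT/λ = 1.8/0.49 = 3.6735 W/m².
Then ln(C/283) = ΔF/5.35 = 3.6735/5.35 = 0.68664.
So C = 283 × e^0.68664 = 283 × 1.98703 = 562.33 ppm.

C ≈ 562 ppm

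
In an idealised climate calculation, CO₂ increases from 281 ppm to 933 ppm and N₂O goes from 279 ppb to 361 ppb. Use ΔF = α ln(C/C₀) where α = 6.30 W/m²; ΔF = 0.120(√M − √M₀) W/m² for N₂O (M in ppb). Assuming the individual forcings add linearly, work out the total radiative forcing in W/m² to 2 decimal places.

ΔF = 7.84 W/m²

CO₂: 6.30 × ln(933/281) = 6.30 × ln(3.32028) = 6.30 × 1.20005 = 7.5603 W/m².
N₂O: 0.120 × (√361 − √279) = 0.120 × (19.0000 − 16.7033) = 0.120 × 2.2967 = 0.2756 W/m².
Total ΔF = 7.5603 + 0.2756 = 7.8359 W/m².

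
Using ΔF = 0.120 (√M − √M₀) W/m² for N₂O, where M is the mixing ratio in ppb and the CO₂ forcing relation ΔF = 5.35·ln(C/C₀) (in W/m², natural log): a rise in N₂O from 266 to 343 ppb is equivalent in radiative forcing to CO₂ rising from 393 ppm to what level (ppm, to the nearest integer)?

C ≈ 413 ppm

N₂O forcing: 0.120 × (√343 − √266) = 0.120 × (18.5203 − 16.3095) = 0.120 × 2.2108 = 0.26530 W/m².
Set 5.35 ln(C/393) = 0.26530: ln(C/393) = 0.26530/5.35 = 0.04959, so C = 393 × e^0.04959 = 393 × 1.05084 = 412.98 ppm.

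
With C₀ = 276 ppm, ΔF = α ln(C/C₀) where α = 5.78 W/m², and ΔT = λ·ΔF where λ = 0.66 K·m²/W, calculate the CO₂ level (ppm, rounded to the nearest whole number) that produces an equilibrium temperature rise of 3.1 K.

C ≈ 622 ppm

Required forcing: ΔF = ΔT/λ = 3.1/0.66 = 4.6970 W/m².
Then ln(C/276) = ΔF/5.78 = 4.6970/5.78 = 0.81263.
So C = 276 × e^0.81263 = 276 × 2.25383 = 622.06 ppm.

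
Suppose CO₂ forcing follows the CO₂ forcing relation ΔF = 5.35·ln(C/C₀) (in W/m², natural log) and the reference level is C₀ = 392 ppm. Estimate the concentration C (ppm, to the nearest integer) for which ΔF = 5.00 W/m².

C ≈ 998 ppm

Set 5.35 ln(C/392) = 5.00, so ln(C/392) = 5.00/5.35 = 0.93458.
Then C/392 = e^0.93458 = 2.54614, giving C = 392 × 2.54614 = 998.09 ppm.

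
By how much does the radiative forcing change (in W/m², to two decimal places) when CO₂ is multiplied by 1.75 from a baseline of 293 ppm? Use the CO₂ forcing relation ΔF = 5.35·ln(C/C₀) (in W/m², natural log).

ΔF = 2.99 W/m²

ΔF = 5.35 × ln(1.75) = 5.35 × 0.55962 = 2.9940 W/m².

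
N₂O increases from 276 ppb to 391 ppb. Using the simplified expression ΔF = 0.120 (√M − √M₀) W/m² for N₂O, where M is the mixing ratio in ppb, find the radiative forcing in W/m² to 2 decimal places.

ΔF = 0.38 W/m²

N₂O: 0.120 × (√391 − √276) = 0.120 × (19.7737 − 16.6132) = 0.120 × 3.1605 = 0.3793 W/m².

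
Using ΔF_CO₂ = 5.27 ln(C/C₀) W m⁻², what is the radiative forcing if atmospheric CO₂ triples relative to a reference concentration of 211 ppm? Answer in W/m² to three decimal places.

ΔF = 5.790 W/m²

Because the forcing depends only on the ratio C/C₀, the initial concentration does not enter.
ΔF = 5.27 × ln(3) = 5.27 × 1.09861 = 5.7897 W/m².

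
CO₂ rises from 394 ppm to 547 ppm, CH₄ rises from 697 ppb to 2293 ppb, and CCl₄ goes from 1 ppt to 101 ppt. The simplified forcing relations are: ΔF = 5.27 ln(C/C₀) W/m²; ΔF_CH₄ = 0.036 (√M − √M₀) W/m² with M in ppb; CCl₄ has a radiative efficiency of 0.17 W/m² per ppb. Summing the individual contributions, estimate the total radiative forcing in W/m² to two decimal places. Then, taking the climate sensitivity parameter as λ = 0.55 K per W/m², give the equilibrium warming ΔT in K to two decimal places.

CO₂: 5.27 × ln(547/394) = 5.27 × ln(1.38832) = 5.27 × 0.32809 = 1.7290 W/m².
CH₄: 0.036 × (√2293 − √697) = 0.036 × (47.8853 − 26.4008) = 0.036 × 21.4845 = 0.7734 W/m².
CCl₄: Δ = 101 − 1 = 100 ppt = 0.100 ppb; ΔF = 0.17 × 0.100 = 0.0170 W/m².
Total ΔF = 1.7290 + 0.7734 + 0.0170 = 2.5194 W/m².
ΔT = λ ΔF = 0.55 × 2.52 = 1.3860 K.

ΔF = 2.52 W/m²; ΔT = 1.39 K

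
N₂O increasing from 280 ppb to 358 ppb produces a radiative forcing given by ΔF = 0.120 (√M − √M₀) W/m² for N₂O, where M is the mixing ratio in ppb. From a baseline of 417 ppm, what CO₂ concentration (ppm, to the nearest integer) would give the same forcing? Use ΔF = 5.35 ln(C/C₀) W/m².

C ≈ 438 ppm

N₂O forcing: 0.120 × (√358 − √280) = 0.120 × (18.9209 − 16.7332) = 0.120 × 2.1877 = 0.26252 W/m².
Set 5.35 ln(C/417) = 0.26252: ln(C/417) = 0.26252/5.35 = 0.04907, so C = 417 × e^0.04907 = 417 × 1.05029 = 437.97 ppm.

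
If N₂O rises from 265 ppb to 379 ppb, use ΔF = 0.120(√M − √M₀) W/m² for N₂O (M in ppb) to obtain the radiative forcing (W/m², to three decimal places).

N₂O: 0.120 × (√379 − √265) = 0.120 × (19.4679 − 16.2788) = 0.120 × 3.1891 = 0.3827 W/m².

ΔF = 0.383 W/m²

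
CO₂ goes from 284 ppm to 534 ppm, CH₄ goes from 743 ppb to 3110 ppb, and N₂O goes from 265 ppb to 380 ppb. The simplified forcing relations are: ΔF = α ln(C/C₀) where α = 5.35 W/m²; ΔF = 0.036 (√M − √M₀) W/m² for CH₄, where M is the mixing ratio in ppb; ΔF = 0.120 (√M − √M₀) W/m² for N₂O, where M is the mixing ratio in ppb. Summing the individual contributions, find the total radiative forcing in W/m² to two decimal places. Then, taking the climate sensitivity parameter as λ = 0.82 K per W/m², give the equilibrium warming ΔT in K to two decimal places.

ΔF = 4.79 W/m²; ΔT = 3.93 K

CO₂: 5.35 × ln(534/284) = 5.35 × ln(1.88028) = 5.35 × 0.63142 = 3.3781 W/m².
CH₄: 0.036 × (√3110 − √743) = 0.036 × (55.7674 − 27.2580) = 0.036 × 28.5094 = 1.0263 W/m².
N₂O: 0.120 × (√380 − √265) = 0.120 × (19.4936 − 16.2788) = 0.120 × 3.2148 = 0.3858 W/m².
Total ΔF = 3.3781 + 1.0263 + 0.3858 = 4.7902 W/m².
ΔT = λ ΔF = 0.82 × 4.79 = 3.9278 K.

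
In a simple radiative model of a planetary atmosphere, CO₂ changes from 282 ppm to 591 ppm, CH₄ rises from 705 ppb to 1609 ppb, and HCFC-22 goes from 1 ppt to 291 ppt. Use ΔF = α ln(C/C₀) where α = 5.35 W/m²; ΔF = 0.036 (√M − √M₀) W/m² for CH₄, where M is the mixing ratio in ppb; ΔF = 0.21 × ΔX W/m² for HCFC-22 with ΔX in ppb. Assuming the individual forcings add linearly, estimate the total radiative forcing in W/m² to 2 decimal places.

CO₂: 5.35 × ln(591/282) = 5.35 × ln(2.09574) = 5.35 × 0.73991 = 3.9585 W/m².
CH₄: 0.036 × (√1609 − √705) = 0.036 × (40.1123 − 26.5518) = 0.036 × 13.5605 = 0.4882 W/m².
HCFC-22: Δ = 291 − 1 = 290 ppt = 0.290 ppb; ΔF = 0.21 × 0.290 = 0.0609 W/m².
Total ΔF = 3.9585 + 0.4882 + 0.0609 = 4.5076 W/m².

ΔF = 4.51 W/m²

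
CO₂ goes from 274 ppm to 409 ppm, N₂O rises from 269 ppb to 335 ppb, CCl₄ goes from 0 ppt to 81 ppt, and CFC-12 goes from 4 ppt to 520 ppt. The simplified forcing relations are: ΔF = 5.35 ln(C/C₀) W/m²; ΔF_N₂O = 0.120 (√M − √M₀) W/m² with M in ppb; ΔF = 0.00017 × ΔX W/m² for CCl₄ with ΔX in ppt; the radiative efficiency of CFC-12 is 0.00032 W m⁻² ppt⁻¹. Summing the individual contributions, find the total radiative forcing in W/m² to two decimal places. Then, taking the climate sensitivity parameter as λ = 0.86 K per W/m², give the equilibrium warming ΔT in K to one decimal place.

CO₂: 5.35 × ln(409/274) = 5.35 × ln(1.49270) = 5.35 × 0.40059 = 2.1432 W/m².
N₂O: 0.120 × (√335 − √269) = 0.120 × (18.3030 − 16.4012) = 0.120 × 1.9018 = 0.2282 W/m².
CCl₄: ΔF = 0.00017 × (81 − 0) = 0.00017 × 81 = 0.0138 W/m².
CFC-12: ΔF = 0.00032 × (520 − 4) = 0.00032 × 516 = 0.1651 W/m².
Total ΔF = 2.1432 + 0.2282 + 0.0138 + 0.1651 = 2.5503 W/m².
ΔT = λ ΔF = 0.86 × 2.55 = 2.1930 K.

ΔF = 2.55 W/m²; ΔT = 2.2 K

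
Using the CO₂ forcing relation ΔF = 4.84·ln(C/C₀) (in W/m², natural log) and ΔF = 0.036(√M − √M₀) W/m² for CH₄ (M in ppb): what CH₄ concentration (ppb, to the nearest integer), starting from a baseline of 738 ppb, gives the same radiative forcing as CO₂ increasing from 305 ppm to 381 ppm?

CO₂ forcing: 4.84 × ln(381/305) = 4.84 × 0.222488 = 1.07684 W/m².
Set 0.036(√M − √738) = 1.07684: √M = 1.07684/0.036 + √738 = 29.9122 + 27.1662 = 57.0784.
M = (57.0784)² = 3257.94 ppb.

M ≈ 3258 ppb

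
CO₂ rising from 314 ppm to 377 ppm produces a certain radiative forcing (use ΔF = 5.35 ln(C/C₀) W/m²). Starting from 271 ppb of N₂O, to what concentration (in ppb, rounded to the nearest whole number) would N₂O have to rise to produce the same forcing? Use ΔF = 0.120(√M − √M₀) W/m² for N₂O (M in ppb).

CO₂ forcing: 5.35 × ln(377/314) = 5.35 × 0.182852 = 0.97826 W/m².
Set 0.120(√M − √271) = 0.97826: √M = 0.97826/0.120 + √271 = 8.1522 + 16.4621 = 24.6143.
M = (24.6143)² = 605.86 ppb.

M ≈ 606 ppb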